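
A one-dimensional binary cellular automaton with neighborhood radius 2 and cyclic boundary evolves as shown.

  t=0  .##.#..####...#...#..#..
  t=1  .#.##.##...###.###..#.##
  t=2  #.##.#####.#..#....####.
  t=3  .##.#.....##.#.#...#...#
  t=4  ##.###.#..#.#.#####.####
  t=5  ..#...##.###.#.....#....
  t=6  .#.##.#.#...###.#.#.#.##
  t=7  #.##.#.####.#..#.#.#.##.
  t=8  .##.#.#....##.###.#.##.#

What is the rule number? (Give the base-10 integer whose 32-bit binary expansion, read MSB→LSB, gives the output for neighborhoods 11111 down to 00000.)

  [31] ##### => .  t=2,i=7
  [30] ####. => .  t=0,i=9
  [29] ###.# => .  t=1,i=13
  [28] ###.. => .  t=0,i=10
  [27] ##.## => #  t=1,i=5
  [26] ##.#. => #  t=0,i=3
  [25] ##..# => .  t=1,i=18
  [24] ##... => #  t=0,i=11
  [23] #.### => .  t=1,i=15
  [22] #.##. => #  t=1,i=3
  [21] #.#.# => .  t=1,i=1
  [20] #.#.. => #  t=0,i=4
  [19] #..## => #  t=0,i=6
  [18] #..#. => #  t=0,i=20
  [17] #...# => #  t=0,i=12
  [16] #.... => .  t=2,i=16
  [15] .#### => .  t=0,i=8
  [14] .###. => .  t=1,i=12
  [13] .##.# => .  t=0,i=2
  [12] .##.. => #  t=1,i=7
  [11] .#.## => #  t=1,i=2
  [10] .#.#. => #  t=3,i=14
  [9] .#..# => .  t=0,i=5
  [8] .#... => #  t=0,i=15
  [7] ..### => #  t=0,i=7
  [6] ..##. => #  t=0,i=1
  [5] ..#.# => #  t=1,i=20
  [4] ..#.. => .  t=0,i=14
  [3] ...## => .  t=0,i=0
  [2] ...#. => #  t=0,i=13
  [1] ....# => .  t=2,i=17
  [0] ..... => #  t=3,i=7
  bits 00001101010111100001110111100101 = 224271845

224271845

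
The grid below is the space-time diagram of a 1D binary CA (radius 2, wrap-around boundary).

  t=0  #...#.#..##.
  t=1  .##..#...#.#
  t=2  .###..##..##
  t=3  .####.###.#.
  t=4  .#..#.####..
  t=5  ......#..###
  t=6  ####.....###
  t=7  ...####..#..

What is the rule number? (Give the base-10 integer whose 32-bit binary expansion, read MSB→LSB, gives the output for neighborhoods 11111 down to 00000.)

937645505

  nb #####: next=.  (t=6,i=0, bit31=0)
  nb ####.: next=.  (t=3,i=3, bit30=0)
  nb ###.#: next=#  (t=3,i=4, bit29=1)
  nb ###..: next=#  (t=2,i=3, bit28=1)
  nb ##.##: next=.  (t=2,i=0, bit27=0)
  nb ##.#.: next=#  (t=0,i=11, bit26=1)
  nb ##..#: next=#  (t=1,i=3, bit25=1)
  nb ##...: next=#  (t=4,i=10, bit24=1)
  nb #.###: next=#  (t=2,i=1, bit23=1)
  nb #.##.: next=#  (t=1,i=1, bit22=1)
  nb #.#.#: next=#  (t=1,i=11, bit21=1)
  nb #.#..: next=.  (t=0,i=0, bit20=0)
  nb #..##: next=.  (t=0,i=8, bit19=0)
  nb #..#.: next=.  (t=1,i=4, bit18=0)
  nb #...#: next=#  (t=0,i=2, bit17=1)
  nb #....: next=#  (t=5,i=1, bit16=1)
  nb .####: next=.  (t=3,i=2, bit15=0)
  nb .###.: next=#  (t=2,i=2, bit14=1)
  nb .##.#: next=.  (t=0,i=10, bit13=0)
  nb .##..: next=#  (t=1,i=2, bit12=1)
  nb .#.##: next=.  (t=1,i=0, bit11=0)
  nb .#.#.: next=#  (t=0,i=5, bit10=1)
  nb .#..#: next=.  (t=0,i=7, bit9=0)
  nb .#...: next=#  (t=0,i=1, bit8=1)
  nb ..###: next=#  (t=3,i=1, bit7=1)
  nb ..##.: next=#  (t=0,i=9, bit6=1)
  nb ..#.#: next=.  (t=0,i=4, bit5=0)
  nb ..#..: next=.  (t=1,i=5, bit4=0)
  nb ...##: next=.  (t=6,i=8, bit3=0)
  nb ...#.: next=.  (t=0,i=3, bit2=0)
  nb ....#: next=.  (t=5,i=4, bit1=0)
  nb .....: next=#  (t=5,i=2, bit0=1)
  bits 00110111111000110101010111000001 = 937645505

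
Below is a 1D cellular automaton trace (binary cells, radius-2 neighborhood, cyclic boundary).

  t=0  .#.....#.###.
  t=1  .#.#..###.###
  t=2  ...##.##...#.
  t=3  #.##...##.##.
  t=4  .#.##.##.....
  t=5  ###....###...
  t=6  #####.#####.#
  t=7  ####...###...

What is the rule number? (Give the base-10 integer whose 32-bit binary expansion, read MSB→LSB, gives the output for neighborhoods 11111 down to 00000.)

  [31] ##### => #  t=6,i=1
  [30] ####. => #  t=6,i=3
  [29] ###.# => .  t=1,i=8
  [28] ###.. => #  t=0,i=11
  [27] ##.## => .  t=1,i=9
  [26] ##.#. => .  t=1,i=0
  [25] ##..# => #  t=0,i=12
  [24] ##... => #  t=2,i=8
  [23] #.### => .  t=0,i=9
  [22] #.##. => .  t=2,i=6
  [21] #.#.# => .  t=1,i=1
  [20] #.#.. => #  t=1,i=3
  [19] #..## => .  t=1,i=5
  [18] #..#. => .  t=0,i=0
  [17] #...# => .  t=2,i=9
  [16] #.... => #  t=0,i=3
  [15] .#### => #  t=6,i=0
  [14] .###. => #  t=0,i=10
  [13] .##.# => .  t=2,i=4
  [12] .##.. => #  t=2,i=7
  [11] .#.## => #  t=0,i=8
  [10] .#.#. => .  t=1,i=2
  [9] .#..# => #  t=1,i=4
  [8] .#... => .  t=0,i=2
  [7] ..### => #  t=1,i=6
  [6] ..##. => #  t=2,i=3
  [5] ..#.# => #  t=0,i=7
  [4] ..#.. => #  t=0,i=1
  [3] ...## => #  t=2,i=2
  [2] ...#. => #  t=0,i=6
  [1] ....# => .  t=0,i=5
  [0] ..... => .  t=0,i=4
  bits 11010011000100011101101011111100 = 3541162748

3541162748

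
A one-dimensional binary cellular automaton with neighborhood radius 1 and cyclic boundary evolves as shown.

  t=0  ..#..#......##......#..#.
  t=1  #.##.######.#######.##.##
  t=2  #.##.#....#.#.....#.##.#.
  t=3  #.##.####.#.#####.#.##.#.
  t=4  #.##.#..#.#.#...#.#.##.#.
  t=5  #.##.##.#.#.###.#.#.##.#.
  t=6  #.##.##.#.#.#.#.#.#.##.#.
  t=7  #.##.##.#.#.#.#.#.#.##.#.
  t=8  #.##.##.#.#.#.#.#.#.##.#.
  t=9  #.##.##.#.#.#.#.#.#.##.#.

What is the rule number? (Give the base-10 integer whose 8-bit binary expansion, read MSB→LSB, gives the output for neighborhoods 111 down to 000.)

93

  nb ###: next=.  (t=1,i=6, bit7=0)
  nb ##.: next=#  (t=0,i=13, bit6=1)
  nb #.#: next=.  (t=1,i=1, bit5=0)
  nb #..: next=#  (t=0,i=3, bit4=1)
  nb .##: next=#  (t=0,i=12, bit3=1)
  nb .#.: next=#  (t=0,i=2, bit2=1)
  nb ..#: next=.  (t=0,i=1, bit1=0)
  nb ...: next=#  (t=0,i=0, bit0=1)
  bits 01011101 = 93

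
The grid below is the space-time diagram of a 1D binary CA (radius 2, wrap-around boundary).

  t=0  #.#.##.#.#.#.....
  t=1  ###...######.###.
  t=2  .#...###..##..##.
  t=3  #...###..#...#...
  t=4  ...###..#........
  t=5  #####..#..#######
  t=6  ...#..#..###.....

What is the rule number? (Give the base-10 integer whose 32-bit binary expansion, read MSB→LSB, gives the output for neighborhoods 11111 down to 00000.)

  ##### -> .   bit 31 = 0  t=1,i=8
  ####. -> #   bit 30 = 1  t=1,i=10
  ###.# -> #   bit 29 = 1  t=1,i=11
  ###.. -> .   bit 28 = 0  t=1,i=2
  ##.## -> .   bit 27 = 0  t=1,i=12
  ##.#. -> #   bit 26 = 1  t=0,i=6
  ##..# -> .   bit 25 = 0  t=2,i=8
  ##... -> .   bit 24 = 0  t=1,i=3
  #.### -> .   bit 23 = 0  t=1,i=0
  #.##. -> .   bit 22 = 0  t=0,i=4
  #.#.# -> #   bit 21 = 1  t=0,i=2
  #.#.. -> #   bit 20 = 1  t=0,i=11
  #..## -> #   bit 19 = 1  t=2,i=9
  #..#. -> #   bit 18 = 1  t=2,i=0
  #...# -> .   bit 17 = 0  t=1,i=4
  #.... -> #   bit 16 = 1  t=0,i=13
  .#### -> #   bit 15 = 1  t=1,i=7
  .###. -> #   bit 14 = 1  t=1,i=1
  .##.# -> .   bit 13 = 0  t=0,i=5
  .##.. -> .   bit 12 = 0  t=2,i=11
  .#.## -> .   bit 11 = 0  t=0,i=3
  .#.#. -> #   bit 10 = 1  t=0,i=1
  .#..# -> .   bit 9 = 0  t=5,i=8
  .#... -> .   bit 8 = 0  t=0,i=12
  ..### -> #   bit 7 = 1  t=1,i=6
  ..##. -> .   bit 6 = 0  t=2,i=10
  ..#.# -> #   bit 5 = 1  t=0,i=0
  ..#.. -> .   bit 4 = 0  t=2,i=1
  ...## -> #   bit 3 = 1  t=1,i=5
  ...#. -> .   bit 2 = 0  t=0,i=16
  ....# -> #   bit 1 = 1  t=0,i=15
  ..... -> #   bit 0 = 1  t=0,i=14
  bits 01100100001111011100010010101011 = 1681769643

1681769643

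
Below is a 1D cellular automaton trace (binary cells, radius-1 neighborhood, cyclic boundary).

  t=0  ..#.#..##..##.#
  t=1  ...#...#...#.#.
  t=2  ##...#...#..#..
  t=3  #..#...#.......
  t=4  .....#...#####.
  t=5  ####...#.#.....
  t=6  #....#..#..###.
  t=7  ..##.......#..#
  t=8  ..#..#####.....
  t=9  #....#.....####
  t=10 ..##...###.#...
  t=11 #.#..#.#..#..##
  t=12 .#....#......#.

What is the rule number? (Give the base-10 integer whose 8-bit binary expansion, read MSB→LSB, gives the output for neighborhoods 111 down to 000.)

41

  ###|.  b7=0 t=4,i=10
  ##.|.  b6=0 t=0,i=8
  #.#|#  b5=1 t=0,i=3
  #..|.  b4=0 t=0,i=0
  .##|#  b3=1 t=0,i=7
  .#.|.  b2=0 t=0,i=2
  ..#|.  b1=0 t=0,i=1
  ...|#  b0=1 t=1,i=0
  bits 00101001 = 41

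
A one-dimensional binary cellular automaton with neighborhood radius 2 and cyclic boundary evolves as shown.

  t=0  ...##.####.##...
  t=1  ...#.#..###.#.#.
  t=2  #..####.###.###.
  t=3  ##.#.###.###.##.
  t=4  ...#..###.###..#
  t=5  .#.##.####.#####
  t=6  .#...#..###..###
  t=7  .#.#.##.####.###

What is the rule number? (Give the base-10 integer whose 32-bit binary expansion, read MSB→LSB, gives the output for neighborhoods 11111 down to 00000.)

  nb #####: next=#  (t=5,i=13, bit31=1)
  nb ####.: next=#  (t=0,i=8, bit30=1)
  nb ###.#: next=#  (t=0,i=9, bit29=1)
  nb ###..: next=#  (t=4,i=12, bit28=1)
  nb ##.##: next=#  (t=0,i=5, bit27=1)
  nb ##.#.: next=.  (t=1,i=11, bit26=0)
  nb ##..#: next=#  (t=4,i=13, bit25=1)
  nb ##...: next=.  (t=0,i=13, bit24=0)
  nb #.###: next=.  (t=0,i=6, bit23=0)
  nb #.##.: next=.  (t=0,i=11, bit22=0)
  nb #.#.#: next=#  (t=1,i=12, bit21=1)
  nb #.#..: next=#  (t=1,i=5, bit20=1)
  nb #..##: next=.  (t=1,i=7, bit19=0)
  nb #..#.: next=#  (t=4,i=14, bit18=1)
  nb #...#: next=#  (t=4,i=1, bit17=1)
  nb #....: next=#  (t=0,i=14, bit16=1)
  nb .####: next=.  (t=0,i=7, bit15=0)
  nb .###.: next=#  (t=1,i=9, bit14=1)
  nb .##.#: next=.  (t=0,i=4, bit13=0)
  nb .##..: next=#  (t=0,i=12, bit12=1)
  nb .#.##: next=.  (t=3,i=4, bit11=0)
  nb .#.#.: next=#  (t=1,i=4, bit10=1)
  nb .#..#: next=#  (t=1,i=6, bit9=1)
  nb .#...: next=.  (t=1,i=15, bit8=0)
  nb ..###: next=#  (t=1,i=8, bit7=1)
  nb ..##.: next=#  (t=0,i=3, bit6=1)
  nb ..#.#: next=#  (t=1,i=3, bit5=1)
  nb ..#..: next=#  (t=4,i=3, bit4=1)
  nb ...##: next=.  (t=0,i=2, bit3=0)
  nb ...#.: next=.  (t=1,i=2, bit2=0)
  nb ....#: next=.  (t=0,i=1, bit1=0)
  nb .....: next=.  (t=0,i=0, bit0=0)
  bits 11111010001101110101011011110000 = 4197930736

4197930736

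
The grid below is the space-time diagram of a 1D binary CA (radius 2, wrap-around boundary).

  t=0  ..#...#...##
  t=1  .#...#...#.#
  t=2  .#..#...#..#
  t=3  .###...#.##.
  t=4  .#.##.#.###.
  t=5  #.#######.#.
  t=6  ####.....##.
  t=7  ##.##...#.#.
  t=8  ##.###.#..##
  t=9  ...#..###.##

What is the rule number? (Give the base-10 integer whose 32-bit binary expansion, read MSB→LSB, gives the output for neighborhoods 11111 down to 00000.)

368360076

  #####|.  b31=0 t=5,i=4
  ####.|.  b30=0 t=5,i=7
  ###.#|.  b29=0 t=5,i=8
  ###..|#  b28=1 t=3,i=3
  ##.##|.  b27=0 t=6,i=11
  ##.#.|#  b26=1 t=4,i=5
  ##..#|.  b25=0 t=0,i=0
  ##...|#  b24=1 t=3,i=4
  #.###|#  b23=1 t=4,i=8
  #.##.|#  b22=1 t=3,i=9
  #.#.#|#  b21=1 t=1,i=11
  #.#..|#  b20=1 t=1,i=1
  #..##|.  b19=0 t=3,i=0
  #..#.|#  b18=1 t=0,i=1
  #...#|.  b17=0 t=0,i=4
  #....|.  b16=0 t=6,i=5
  .####|#  b15=1 t=5,i=3
  .###.|.  b14=0 t=3,i=2
  .##.#|#  b13=1 t=4,i=4
  .##..|#  b12=1 t=0,i=11
  .#.##|#  b11=1 t=3,i=8
  .#.#.|.  b10=0 t=1,i=0
  .#..#|#  b9=1 t=2,i=2
  .#...|.  b8=0 t=0,i=3
  ..###|#  b7=1 t=3,i=1
  ..##.|.  b6=0 t=0,i=10
  ..#.#|.  b5=0 t=1,i=9
  ..#..|.  b4=0 t=0,i=2
  ...##|#  b3=1 t=0,i=9
  ...#.|#  b2=1 t=0,i=5
  ....#|.  b1=0 t=6,i=7
  .....|.  b0=0 t=6,i=6
  bits 00010101111101001011101010001100 = 368360076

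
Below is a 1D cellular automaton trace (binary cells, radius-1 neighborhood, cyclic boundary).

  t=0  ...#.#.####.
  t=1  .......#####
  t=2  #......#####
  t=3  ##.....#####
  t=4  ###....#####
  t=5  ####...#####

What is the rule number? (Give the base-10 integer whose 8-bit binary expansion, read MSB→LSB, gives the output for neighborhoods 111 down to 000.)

  ### -> #   bit 7 = 1  t=0,i=8
  ##. -> #   bit 6 = 1  t=0,i=10
  #.# -> .   bit 5 = 0  t=0,i=4
  #.. -> #   bit 4 = 1  t=0,i=11
  .## -> #   bit 3 = 1  t=0,i=7
  .#. -> .   bit 2 = 0  t=0,i=3
  ..# -> .   bit 1 = 0  t=0,i=2
  ... -> .   bit 0 = 0  t=0,i=0
  bits 11011000 = 216

216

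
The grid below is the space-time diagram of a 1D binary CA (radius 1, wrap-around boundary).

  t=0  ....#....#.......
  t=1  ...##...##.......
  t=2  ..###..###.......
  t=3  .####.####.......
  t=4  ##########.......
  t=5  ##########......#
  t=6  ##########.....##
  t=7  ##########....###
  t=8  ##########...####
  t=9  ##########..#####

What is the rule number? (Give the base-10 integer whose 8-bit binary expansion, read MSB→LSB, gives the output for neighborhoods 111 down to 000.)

238

  ### -> #   bit 7 = 1  t=2,i=3
  ##. -> #   bit 6 = 1  t=1,i=4
  #.# -> #   bit 5 = 1  t=3,i=5
  #.. -> .   bit 4 = 0  t=0,i=5
  .## -> #   bit 3 = 1  t=1,i=3
  .#. -> #   bit 2 = 1  t=0,i=4
  ..# -> #   bit 1 = 1  t=0,i=3
  ... -> .   bit 0 = 0  t=0,i=0
  bits 11101110 = 238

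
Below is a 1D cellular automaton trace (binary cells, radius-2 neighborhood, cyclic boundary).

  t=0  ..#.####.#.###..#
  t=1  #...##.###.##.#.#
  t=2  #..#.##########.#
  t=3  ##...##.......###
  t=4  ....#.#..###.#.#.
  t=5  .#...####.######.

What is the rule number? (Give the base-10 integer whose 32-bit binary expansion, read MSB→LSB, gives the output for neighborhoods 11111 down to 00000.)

  [31] ##### => .  t=2,i=7
  [30] ####. => .  t=0,i=6
  [29] ###.# => #  t=0,i=7
  [28] ###.. => .  t=0,i=13
  [27] ##.## => #  t=1,i=6
  [26] ##.#. => #  t=0,i=8
  [25] ##..# => #  t=0,i=14
  [24] ##... => .  t=1,i=1
  [23] #.### => #  t=0,i=4
  [22] #.##. => #  t=1,i=11
  [21] #.#.# => #  t=0,i=9
  [20] #.#.. => #  t=4,i=6
  [19] #..## => #  t=4,i=8
  [18] #..#. => .  t=0,i=1
  [17] #...# => .  t=1,i=2
  [16] #.... => .  t=3,i=8
  [15] .#### => #  t=0,i=5
  [14] .###. => #  t=0,i=12
  [13] .##.# => #  t=1,i=5
  [12] .##.. => #  t=1,i=0
  [11] .#.## => .  t=0,i=3
  [10] .#.#. => #  t=4,i=5
  [9] .#..# => #  t=0,i=0
  [8] .#... => .  t=4,i=16
  [7] ..### => .  t=3,i=14
  [6] ..##. => .  t=1,i=4
  [5] ..#.# => .  t=0,i=2
  [4] ..#.. => #  t=0,i=16
  [3] ...## => #  t=1,i=3
  [2] ...#. => .  t=4,i=3
  [1] ....# => .  t=3,i=12
  [0] ..... => #  t=3,i=9
  bits 00101110111110001111011000011001 = 788067865

788067865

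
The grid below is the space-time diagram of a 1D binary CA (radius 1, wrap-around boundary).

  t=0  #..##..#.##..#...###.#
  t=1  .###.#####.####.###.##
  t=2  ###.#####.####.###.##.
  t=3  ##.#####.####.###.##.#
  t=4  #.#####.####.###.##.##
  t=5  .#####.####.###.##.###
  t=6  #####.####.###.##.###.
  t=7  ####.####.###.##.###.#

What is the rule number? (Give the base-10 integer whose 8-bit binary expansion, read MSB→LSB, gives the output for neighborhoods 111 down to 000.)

190

  [7] ### => #  t=0,i=18
  [6] ##. => .  t=0,i=0
  [5] #.# => #  t=0,i=8
  [4] #.. => #  t=0,i=1
  [3] .## => #  t=0,i=3
  [2] .#. => #  t=0,i=7
  [1] ..# => #  t=0,i=2
  [0] ... => .  t=0,i=15
  bits 10111110 = 190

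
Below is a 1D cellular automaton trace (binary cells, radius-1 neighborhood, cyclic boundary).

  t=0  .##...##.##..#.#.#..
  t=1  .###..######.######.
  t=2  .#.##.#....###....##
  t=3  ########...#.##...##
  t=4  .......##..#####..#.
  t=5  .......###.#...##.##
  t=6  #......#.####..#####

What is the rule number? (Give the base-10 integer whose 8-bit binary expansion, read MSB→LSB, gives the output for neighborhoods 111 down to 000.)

  nb ###: next=.  (t=1,i=2, bit7=0)
  nb ##.: next=#  (t=0,i=2, bit6=1)
  nb #.#: next=#  (t=0,i=8, bit5=1)
  nb #..: next=#  (t=0,i=3, bit4=1)
  nb .##: next=#  (t=0,i=1, bit3=1)
  nb .#.: next=#  (t=0,i=13, bit2=1)
  nb ..#: next=.  (t=0,i=0, bit1=0)
  nb ...: next=.  (t=0,i=4, bit0=0)
  bits 01111100 = 124

124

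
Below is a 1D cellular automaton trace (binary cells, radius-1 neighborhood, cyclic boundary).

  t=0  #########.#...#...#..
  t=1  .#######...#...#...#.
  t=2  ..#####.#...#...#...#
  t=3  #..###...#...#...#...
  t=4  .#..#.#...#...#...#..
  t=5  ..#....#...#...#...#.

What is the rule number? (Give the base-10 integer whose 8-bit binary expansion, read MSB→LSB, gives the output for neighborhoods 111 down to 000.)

144

  ###|#  b7=1 t=0,i=1
  ##.|.  b6=0 t=0,i=8
  #.#|.  b5=0 t=0,i=9
  #..|#  b4=1 t=0,i=11
  .##|.  b3=0 t=0,i=0
  .#.|.  b2=0 t=0,i=10
  ..#|.  b1=0 t=0,i=13
  ...|.  b0=0 t=0,i=12
  bits 10010000 = 144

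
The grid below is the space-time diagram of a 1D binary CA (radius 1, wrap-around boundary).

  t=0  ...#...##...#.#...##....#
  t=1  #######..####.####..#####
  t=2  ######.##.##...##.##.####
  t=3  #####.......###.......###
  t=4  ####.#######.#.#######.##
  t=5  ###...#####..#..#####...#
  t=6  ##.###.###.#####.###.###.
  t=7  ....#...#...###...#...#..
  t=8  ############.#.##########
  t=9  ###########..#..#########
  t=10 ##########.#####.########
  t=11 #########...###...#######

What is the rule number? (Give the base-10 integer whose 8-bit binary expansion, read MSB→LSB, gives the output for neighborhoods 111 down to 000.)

  [7] ### => #  t=1,i=0
  [6] ##. => .  t=0,i=8
  [5] #.# => .  t=0,i=13
  [4] #.. => #  t=0,i=0
  [3] .## => .  t=0,i=7
  [2] .#. => #  t=0,i=3
  [1] ..# => #  t=0,i=2
  [0] ... => #  t=0,i=1
  bits 10010111 = 151

151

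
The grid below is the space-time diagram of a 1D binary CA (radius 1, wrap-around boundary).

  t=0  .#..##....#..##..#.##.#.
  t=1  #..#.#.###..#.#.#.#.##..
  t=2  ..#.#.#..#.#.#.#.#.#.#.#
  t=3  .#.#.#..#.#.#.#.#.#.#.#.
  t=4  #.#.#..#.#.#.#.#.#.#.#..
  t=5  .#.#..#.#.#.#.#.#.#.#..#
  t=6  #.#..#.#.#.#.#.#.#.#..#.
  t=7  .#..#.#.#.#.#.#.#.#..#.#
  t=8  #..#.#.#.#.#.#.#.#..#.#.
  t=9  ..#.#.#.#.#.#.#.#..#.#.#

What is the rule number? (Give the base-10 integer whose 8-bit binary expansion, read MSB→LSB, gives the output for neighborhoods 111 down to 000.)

99

  ###|.  b7=0 t=1,i=8
  ##.|#  b6=1 t=0,i=5
  #.#|#  b5=1 t=0,i=18
  #..|.  b4=0 t=0,i=2
  .##|.  b3=0 t=0,i=4
  .#.|.  b2=0 t=0,i=1
  ..#|#  b1=1 t=0,i=0
  ...|#  b0=1 t=0,i=7
  bits 01100011 = 99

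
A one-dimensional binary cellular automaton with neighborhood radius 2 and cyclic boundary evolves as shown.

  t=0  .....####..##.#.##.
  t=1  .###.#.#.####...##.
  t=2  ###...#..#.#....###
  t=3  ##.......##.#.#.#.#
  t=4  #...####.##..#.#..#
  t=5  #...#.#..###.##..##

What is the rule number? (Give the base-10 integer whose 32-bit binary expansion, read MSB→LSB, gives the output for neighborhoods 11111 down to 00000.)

3267917283

  [31] ##### => #  t=2,i=0
  [30] ####. => #  t=0,i=7
  [29] ###.# => .  t=1,i=3
  [28] ###.. => .  t=0,i=8
  [27] ##.## => .  t=4,i=8
  [26] ##.#. => .  t=0,i=13
  [25] ##..# => #  t=0,i=9
  [24] ##... => .  t=0,i=18
  [23] #.### => #  t=1,i=9
  [22] #.##. => #  t=0,i=16
  [21] #.#.# => .  t=0,i=14
  [20] #.#.. => .  t=2,i=11
  [19] #..## => #  t=0,i=10
  [18] #..#. => .  t=2,i=8
  [17] #...# => .  t=1,i=14
  [16] #.... => .  t=0,i=0
  [15] .#### => .  t=0,i=6
  [14] .###. => #  t=1,i=2
  [13] .##.# => #  t=0,i=12
  [12] .##.. => #  t=0,i=17
  [11] .#.## => .  t=0,i=15
  [10] .#.#. => #  t=1,i=6
  [9] .#..# => .  t=2,i=7
  [8] .#... => #  t=2,i=12
  [7] ..### => #  t=0,i=5
  [6] ..##. => #  t=0,i=11
  [5] ..#.# => #  t=2,i=9
  [4] ..#.. => .  t=2,i=6
  [3] ...## => .  t=0,i=4
  [2] ...#. => .  t=2,i=5
  [1] ....# => #  t=0,i=3
  [0] ..... => #  t=0,i=1
  bits 11000010110010000111010111100011 = 3267917283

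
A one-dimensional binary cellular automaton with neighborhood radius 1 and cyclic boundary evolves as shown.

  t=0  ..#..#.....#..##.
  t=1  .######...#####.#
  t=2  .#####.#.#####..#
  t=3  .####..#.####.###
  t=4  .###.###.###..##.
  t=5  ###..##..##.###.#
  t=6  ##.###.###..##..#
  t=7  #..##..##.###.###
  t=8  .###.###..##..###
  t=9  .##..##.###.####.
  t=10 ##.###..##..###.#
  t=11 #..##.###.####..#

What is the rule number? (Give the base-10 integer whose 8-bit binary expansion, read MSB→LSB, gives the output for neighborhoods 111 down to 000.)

  nb ###: next=#  (t=1,i=2, bit7=1)
  nb ##.: next=.  (t=0,i=15, bit6=0)
  nb #.#: next=.  (t=1,i=0, bit5=0)
  nb #..: next=#  (t=0,i=3, bit4=1)
  nb .##: next=#  (t=0,i=14, bit3=1)
  nb .#.: next=#  (t=0,i=2, bit2=1)
  nb ..#: next=#  (t=0,i=1, bit1=1)
  nb ...: next=.  (t=0,i=0, bit0=0)
  bits 10011110 = 158

158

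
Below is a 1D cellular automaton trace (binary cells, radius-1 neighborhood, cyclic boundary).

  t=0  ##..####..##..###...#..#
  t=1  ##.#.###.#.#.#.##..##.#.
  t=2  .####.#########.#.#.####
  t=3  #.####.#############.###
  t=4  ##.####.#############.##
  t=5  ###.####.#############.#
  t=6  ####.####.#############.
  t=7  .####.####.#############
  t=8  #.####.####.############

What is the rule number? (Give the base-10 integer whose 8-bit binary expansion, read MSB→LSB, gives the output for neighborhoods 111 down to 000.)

  [7] ### => #  t=0,i=0
  [6] ##. => #  t=0,i=1
  [5] #.# => #  t=1,i=2
  [4] #.. => .  t=0,i=2
  [3] .## => .  t=0,i=4
  [2] .#. => #  t=0,i=20
  [1] ..# => #  t=0,i=3
  [0] ... => .  t=0,i=18
  bits 11100110 = 230

230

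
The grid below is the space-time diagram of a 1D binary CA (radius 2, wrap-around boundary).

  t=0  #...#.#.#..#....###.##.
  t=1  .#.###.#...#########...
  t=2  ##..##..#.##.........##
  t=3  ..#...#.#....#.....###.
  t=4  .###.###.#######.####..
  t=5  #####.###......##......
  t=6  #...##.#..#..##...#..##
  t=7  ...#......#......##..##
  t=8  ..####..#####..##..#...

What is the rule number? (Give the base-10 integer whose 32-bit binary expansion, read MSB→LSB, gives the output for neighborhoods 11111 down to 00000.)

704726462

  nb #####: next=.  (t=1,i=13, bit31=0)
  nb ####.: next=.  (t=1,i=18, bit30=0)
  nb ###.#: next=#  (t=0,i=18, bit29=1)
  nb ###..: next=.  (t=1,i=19, bit28=0)
  nb ##.##: next=#  (t=0,i=19, bit27=1)
  nb ##.#.: next=.  (t=0,i=22, bit26=0)
  nb ##..#: next=#  (t=2,i=2, bit25=1)
  nb ##...: next=.  (t=1,i=20, bit24=0)
  nb #.###: next=.  (t=1,i=3, bit23=0)
  nb #.##.: next=.  (t=0,i=20, bit22=0)
  nb #.#.#: next=.  (t=0,i=6, bit21=0)
  nb #.#..: next=.  (t=0,i=0, bit20=0)
  nb #..##: next=.  (t=2,i=3, bit19=0)
  nb #..#.: next=.  (t=0,i=10, bit18=0)
  nb #...#: next=.  (t=0,i=2, bit17=0)
  nb #....: next=#  (t=0,i=13, bit16=1)
  nb .####: next=.  (t=1,i=12, bit15=0)
  nb .###.: next=#  (t=0,i=17, bit14=1)
  nb .##.#: next=.  (t=0,i=21, bit13=0)
  nb .##..: next=.  (t=2,i=5, bit12=0)
  nb .#.##: next=.  (t=1,i=2, bit11=0)
  nb .#.#.: next=#  (t=0,i=5, bit10=1)
  nb .#..#: next=.  (t=0,i=9, bit9=0)
  nb .#...: next=#  (t=0,i=1, bit8=1)
  nb ..###: next=#  (t=0,i=16, bit7=1)
  nb ..##.: next=.  (t=2,i=4, bit6=0)
  nb ..#.#: next=#  (t=0,i=4, bit5=1)
  nb ..#..: next=#  (t=0,i=11, bit4=1)
  nb ...##: next=#  (t=0,i=15, bit3=1)
  nb ...#.: next=#  (t=0,i=3, bit2=1)
  nb ....#: next=#  (t=0,i=14, bit1=1)
  nb .....: next=.  (t=2,i=14, bit0=0)
  bits 00101010000000010100010110111110 = 704726462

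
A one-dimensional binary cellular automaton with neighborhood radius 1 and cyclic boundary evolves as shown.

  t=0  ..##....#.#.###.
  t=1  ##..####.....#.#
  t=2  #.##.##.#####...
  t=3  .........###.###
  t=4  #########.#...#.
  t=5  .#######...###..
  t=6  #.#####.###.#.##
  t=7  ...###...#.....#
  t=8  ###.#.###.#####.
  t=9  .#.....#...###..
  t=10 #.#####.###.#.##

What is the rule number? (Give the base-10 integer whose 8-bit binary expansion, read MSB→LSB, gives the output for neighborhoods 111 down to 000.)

  ### -> #   bit 7 = 1  t=0,i=13
  ##. -> .   bit 6 = 0  t=0,i=3
  #.# -> .   bit 5 = 0  t=0,i=9
  #.. -> #   bit 4 = 1  t=0,i=4
  .## -> .   bit 3 = 0  t=0,i=2
  .#. -> .   bit 2 = 0  t=0,i=8
  ..# -> #   bit 1 = 1  t=0,i=1
  ... -> #   bit 0 = 1  t=0,i=0
  bits 10010011 = 147

147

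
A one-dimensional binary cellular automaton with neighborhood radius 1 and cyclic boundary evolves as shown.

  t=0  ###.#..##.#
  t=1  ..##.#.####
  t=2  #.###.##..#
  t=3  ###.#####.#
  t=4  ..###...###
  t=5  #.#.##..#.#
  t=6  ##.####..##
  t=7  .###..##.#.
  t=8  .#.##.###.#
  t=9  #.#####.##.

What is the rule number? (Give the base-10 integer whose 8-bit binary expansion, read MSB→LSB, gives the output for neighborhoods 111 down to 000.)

120

  ### -> .   bit 7 = 0  t=0,i=0
  ##. -> #   bit 6 = 1  t=0,i=2
  #.# -> #   bit 5 = 1  t=0,i=3
  #.. -> #   bit 4 = 1  t=0,i=5
  .## -> #   bit 3 = 1  t=0,i=7
  .#. -> .   bit 2 = 0  t=0,i=4
  ..# -> .   bit 1 = 0  t=0,i=6
  ... -> .   bit 0 = 0  t=4,i=6
  bits 01111000 = 120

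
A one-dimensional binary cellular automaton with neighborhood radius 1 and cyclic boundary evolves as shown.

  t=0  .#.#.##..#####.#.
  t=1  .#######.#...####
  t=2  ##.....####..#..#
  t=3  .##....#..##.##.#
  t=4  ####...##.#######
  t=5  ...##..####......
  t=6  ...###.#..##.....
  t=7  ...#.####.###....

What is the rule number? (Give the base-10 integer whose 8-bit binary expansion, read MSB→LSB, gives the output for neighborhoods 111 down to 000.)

  ###|.  b7=0 t=0,i=10
  ##.|#  b6=1 t=0,i=6
  #.#|#  b5=1 t=0,i=2
  #..|#  b4=1 t=0,i=7
  .##|#  b3=1 t=0,i=5
  .#.|#  b2=1 t=0,i=1
  ..#|.  b1=0 t=0,i=0
  ...|.  b0=0 t=1,i=11
  bits 01111100 = 124

124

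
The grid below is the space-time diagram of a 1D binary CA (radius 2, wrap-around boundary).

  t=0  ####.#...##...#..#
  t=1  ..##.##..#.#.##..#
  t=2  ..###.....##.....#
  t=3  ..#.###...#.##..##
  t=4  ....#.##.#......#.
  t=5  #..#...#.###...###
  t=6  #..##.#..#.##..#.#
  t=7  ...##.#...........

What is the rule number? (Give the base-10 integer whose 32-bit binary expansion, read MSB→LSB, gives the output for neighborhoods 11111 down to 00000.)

2041652692

  nb #####: next=.  (t=0,i=1, bit31=0)
  nb ####.: next=#  (t=0,i=2, bit30=1)
  nb ###.#: next=#  (t=0,i=3, bit29=1)
  nb ###..: next=#  (t=2,i=4, bit28=1)
  nb ##.##: next=#  (t=1,i=4, bit27=1)
  nb ##.#.: next=.  (t=0,i=4, bit26=0)
  nb ##..#: next=.  (t=1,i=7, bit25=0)
  nb ##...: next=#  (t=0,i=11, bit24=1)
  nb #.###: next=#  (t=3,i=4, bit23=1)
  nb #.##.: next=.  (t=1,i=5, bit22=0)
  nb #.#.#: next=#  (t=1,i=11, bit21=1)
  nb #.#..: next=#  (t=0,i=5, bit20=1)
  nb #..##: next=.  (t=0,i=16, bit19=0)
  nb #..#.: next=.  (t=1,i=8, bit18=0)
  nb #...#: next=.  (t=0,i=7, bit17=0)
  nb #....: next=#  (t=2,i=6, bit16=1)
  nb .####: next=.  (t=0,i=0, bit15=0)
  nb .###.: next=.  (t=2,i=3, bit14=0)
  nb .##.#: next=#  (t=1,i=3, bit13=1)
  nb .##..: next=.  (t=0,i=10, bit12=0)
  nb .#.##: next=.  (t=1,i=12, bit11=0)
  nb .#.#.: next=#  (t=1,i=10, bit10=1)
  nb .#..#: next=.  (t=0,i=15, bit9=0)
  nb .#...: next=#  (t=0,i=6, bit8=1)
  nb ..###: next=#  (t=0,i=17, bit7=1)
  nb ..##.: next=#  (t=0,i=9, bit6=1)
  nb ..#.#: next=.  (t=1,i=9, bit5=0)
  nb ..#..: next=#  (t=0,i=14, bit4=1)
  nb ...##: next=.  (t=0,i=8, bit3=0)
  nb ...#.: next=#  (t=0,i=13, bit2=1)
  nb ....#: next=.  (t=2,i=8, bit1=0)
  nb .....: next=.  (t=2,i=7, bit0=0)
  bits 01111001101100010010010111010100 = 2041652692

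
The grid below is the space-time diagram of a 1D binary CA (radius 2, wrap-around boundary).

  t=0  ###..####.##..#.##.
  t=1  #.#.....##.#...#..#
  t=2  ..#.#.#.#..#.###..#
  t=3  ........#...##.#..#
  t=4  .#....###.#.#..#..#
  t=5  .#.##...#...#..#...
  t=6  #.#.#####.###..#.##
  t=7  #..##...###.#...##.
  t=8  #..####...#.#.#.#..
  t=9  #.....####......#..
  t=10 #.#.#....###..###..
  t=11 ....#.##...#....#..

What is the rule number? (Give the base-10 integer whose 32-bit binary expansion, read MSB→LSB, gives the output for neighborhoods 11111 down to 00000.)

965941334

  #####|.  b31=0 t=6,i=6
  ####.|.  b30=0 t=0,i=7
  ###.#|#  b29=1 t=0,i=8
  ###..|#  b28=1 t=0,i=2
  ##.##|#  b27=1 t=0,i=9
  ##.#.|.  b26=0 t=1,i=1
  ##..#|.  b25=0 t=0,i=3
  ##...|#  b24=1 t=5,i=5
  #.###|#  b23=1 t=0,i=0
  #.##.|.  b22=0 t=0,i=10
  #.#.#|.  b21=0 t=2,i=4
  #.#..|#  b20=1 t=1,i=2
  #..##|.  b19=0 t=0,i=4
  #..#.|.  b18=0 t=0,i=13
  #...#|#  b17=1 t=1,i=13
  #....|#  b16=1 t=1,i=4
  .####|.  b15=0 t=0,i=6
  .###.|.  b14=0 t=0,i=1
  .##.#|.  b13=0 t=0,i=17
  .##..|#  b12=1 t=0,i=11
  .#.##|#  b11=1 t=0,i=15
  .#.#.|.  b10=0 t=2,i=3
  .#..#|.  b9=0 t=1,i=16
  .#...|.  b8=0 t=1,i=3
  ..###|.  b7=0 t=0,i=5
  ..##.|#  b6=1 t=1,i=8
  ..#.#|.  b5=0 t=0,i=14
  ..#..|#  b4=1 t=1,i=15
  ...##|.  b3=0 t=1,i=7
  ...#.|#  b2=1 t=1,i=14
  ....#|#  b1=1 t=1,i=6
  .....|.  b0=0 t=1,i=5
  bits 00111001100100110001100001010110 = 965941334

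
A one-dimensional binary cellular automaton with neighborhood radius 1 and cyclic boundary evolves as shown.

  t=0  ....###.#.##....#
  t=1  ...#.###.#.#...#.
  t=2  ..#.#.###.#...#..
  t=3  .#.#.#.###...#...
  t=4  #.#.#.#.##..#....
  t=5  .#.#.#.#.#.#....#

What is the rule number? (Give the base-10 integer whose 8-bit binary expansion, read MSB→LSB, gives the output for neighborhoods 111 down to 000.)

  nb ###: next=#  (t=0,i=5, bit7=1)
  nb ##.: next=#  (t=0,i=6, bit6=1)
  nb #.#: next=#  (t=0,i=7, bit5=1)
  nb #..: next=.  (t=0,i=0, bit4=0)
  nb .##: next=.  (t=0,i=4, bit3=0)
  nb .#.: next=.  (t=0,i=8, bit2=0)
  nb ..#: next=#  (t=0,i=3, bit1=1)
  nb ...: next=.  (t=0,i=1, bit0=0)
  bits 11100010 = 226

226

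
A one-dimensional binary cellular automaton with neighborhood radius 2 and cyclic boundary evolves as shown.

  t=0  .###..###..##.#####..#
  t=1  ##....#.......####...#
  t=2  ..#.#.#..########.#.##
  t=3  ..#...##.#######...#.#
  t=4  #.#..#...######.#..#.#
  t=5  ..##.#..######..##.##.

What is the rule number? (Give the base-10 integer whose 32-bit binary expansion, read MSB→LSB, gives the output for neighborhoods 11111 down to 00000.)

3247479483

  nb #####: next=#  (t=0,i=16, bit31=1)
  nb ####.: next=#  (t=0,i=17, bit30=1)
  nb ###.#: next=.  (t=2,i=16, bit29=0)
  nb ###..: next=.  (t=0,i=3, bit28=0)
  nb ##.##: next=.  (t=0,i=13, bit27=0)
  nb ##.#.: next=.  (t=2,i=17, bit26=0)
  nb ##..#: next=.  (t=0,i=4, bit25=0)
  nb ##...: next=#  (t=1,i=2, bit24=1)
  nb #.###: next=#  (t=0,i=1, bit23=1)
  nb #.##.: next=.  (t=2,i=20, bit22=0)
  nb #.#.#: next=.  (t=2,i=4, bit21=0)
  nb #.#..: next=#  (t=2,i=6, bit20=1)
  nb #..##: next=.  (t=0,i=5, bit19=0)
  nb #..#.: next=.  (t=0,i=20, bit18=0)
  nb #...#: next=.  (t=1,i=19, bit17=0)
  nb #....: next=.  (t=1,i=3, bit16=0)
  nb .####: next=#  (t=0,i=15, bit15=1)
  nb .###.: next=.  (t=0,i=2, bit14=0)
  nb .##.#: next=.  (t=0,i=12, bit13=0)
  nb .##..: next=#  (t=2,i=21, bit12=1)
  nb .#.##: next=#  (t=0,i=0, bit11=1)
  nb .#.#.: next=.  (t=2,i=3, bit10=0)
  nb .#..#: next=#  (t=2,i=7, bit9=1)
  nb .#...: next=.  (t=1,i=7, bit8=0)
  nb ..###: next=#  (t=0,i=6, bit7=1)
  nb ..##.: next=.  (t=0,i=11, bit6=0)
  nb ..#.#: next=#  (t=0,i=21, bit5=1)
  nb ..#..: next=#  (t=1,i=6, bit4=1)
  nb ...##: next=#  (t=1,i=13, bit3=1)
  nb ...#.: next=.  (t=1,i=5, bit2=0)
  nb ....#: next=#  (t=1,i=4, bit1=1)
  nb .....: next=#  (t=1,i=9, bit0=1)
  bits 11000001100100001001101010111011 = 3247479483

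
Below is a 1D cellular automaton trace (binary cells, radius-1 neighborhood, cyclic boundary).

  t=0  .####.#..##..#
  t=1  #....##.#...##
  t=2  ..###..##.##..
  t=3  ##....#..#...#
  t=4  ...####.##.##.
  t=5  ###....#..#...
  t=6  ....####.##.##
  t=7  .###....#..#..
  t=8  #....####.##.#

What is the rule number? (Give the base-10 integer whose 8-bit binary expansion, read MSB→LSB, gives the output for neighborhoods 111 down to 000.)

39

  ### -> .   bit 7 = 0  t=0,i=2
  ##. -> .   bit 6 = 0  t=0,i=4
  #.# -> #   bit 5 = 1  t=0,i=0
  #.. -> .   bit 4 = 0  t=0,i=7
  .## -> .   bit 3 = 0  t=0,i=1
  .#. -> #   bit 2 = 1  t=0,i=6
  ..# -> #   bit 1 = 1  t=0,i=8
  ... -> #   bit 0 = 1  t=1,i=2
  bits 00100111 = 39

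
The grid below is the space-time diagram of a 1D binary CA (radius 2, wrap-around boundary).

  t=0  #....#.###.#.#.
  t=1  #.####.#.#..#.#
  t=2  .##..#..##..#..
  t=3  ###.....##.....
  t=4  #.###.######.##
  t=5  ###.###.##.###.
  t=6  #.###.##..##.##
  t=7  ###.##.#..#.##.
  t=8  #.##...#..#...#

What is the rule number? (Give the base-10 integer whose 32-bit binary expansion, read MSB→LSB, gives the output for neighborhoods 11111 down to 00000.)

  [31] ##### => #  t=4,i=8
  [30] ####. => .  t=1,i=4
  [29] ###.# => #  t=0,i=9
  [28] ###.. => #  t=3,i=2
  [27] ##.## => #  t=1,i=1
  [26] ##.#. => .  t=0,i=10
  [25] ##..# => .  t=2,i=3
  [24] ##... => #  t=3,i=3
  [23] #.### => #  t=0,i=7
  [22] #.##. => .  t=1,i=14
  [21] #.#.# => .  t=0,i=11
  [20] #.#.. => #  t=0,i=0
  [19] #..## => .  t=2,i=7
  [18] #..#. => .  t=1,i=11
  [17] #...# => .  t=2,i=14
  [16] #.... => #  t=0,i=2
  [15] .#### => .  t=1,i=3
  [14] .###. => .  t=0,i=8
  [13] .##.# => .  t=1,i=0
  [12] .##.. => #  t=2,i=2
  [11] .#.## => .  t=0,i=6
  [10] .#.#. => #  t=0,i=12
  [9] .#..# => .  t=1,i=10
  [8] .#... => .  t=0,i=1
  [7] ..### => #  t=3,i=0
  [6] ..##. => #  t=2,i=1
  [5] ..#.# => #  t=0,i=5
  [4] ..#.. => .  t=2,i=5
  [3] ...## => #  t=2,i=0
  [2] ...#. => #  t=0,i=4
  [1] ....# => #  t=0,i=3
  [0] ..... => .  t=3,i=5
  bits 10111001100100010001010011101110 = 3113293038

3113293038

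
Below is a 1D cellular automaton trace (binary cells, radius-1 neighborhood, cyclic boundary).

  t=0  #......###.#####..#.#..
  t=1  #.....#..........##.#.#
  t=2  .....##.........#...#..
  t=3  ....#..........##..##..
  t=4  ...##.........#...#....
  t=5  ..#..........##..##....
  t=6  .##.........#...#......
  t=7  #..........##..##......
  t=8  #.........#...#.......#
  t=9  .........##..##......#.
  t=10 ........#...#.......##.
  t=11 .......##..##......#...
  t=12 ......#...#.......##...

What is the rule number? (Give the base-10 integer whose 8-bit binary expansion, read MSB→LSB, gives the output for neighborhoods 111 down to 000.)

6

  nb ###: next=.  (t=0,i=8, bit7=0)
  nb ##.: next=.  (t=0,i=9, bit6=0)
  nb #.#: next=.  (t=0,i=10, bit5=0)
  nb #..: next=.  (t=0,i=1, bit4=0)
  nb .##: next=.  (t=0,i=7, bit3=0)
  nb .#.: next=#  (t=0,i=0, bit2=1)
  nb ..#: next=#  (t=0,i=6, bit1=1)
  nb ...: next=.  (t=0,i=2, bit0=0)
  bits 00000110 = 6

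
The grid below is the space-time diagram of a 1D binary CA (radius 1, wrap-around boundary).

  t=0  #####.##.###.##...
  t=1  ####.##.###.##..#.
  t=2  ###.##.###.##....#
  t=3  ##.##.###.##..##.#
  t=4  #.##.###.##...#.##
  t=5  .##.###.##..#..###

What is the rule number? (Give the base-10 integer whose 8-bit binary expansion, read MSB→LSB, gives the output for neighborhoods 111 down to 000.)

  ###|#  b7=1 t=0,i=1
  ##.|.  b6=0 t=0,i=4
  #.#|#  b5=1 t=0,i=5
  #..|.  b4=0 t=0,i=15
  .##|#  b3=1 t=0,i=0
  .#.|.  b2=0 t=1,i=16
  ..#|.  b1=0 t=0,i=17
  ...|#  b0=1 t=0,i=16
  bits 10101001 = 169

169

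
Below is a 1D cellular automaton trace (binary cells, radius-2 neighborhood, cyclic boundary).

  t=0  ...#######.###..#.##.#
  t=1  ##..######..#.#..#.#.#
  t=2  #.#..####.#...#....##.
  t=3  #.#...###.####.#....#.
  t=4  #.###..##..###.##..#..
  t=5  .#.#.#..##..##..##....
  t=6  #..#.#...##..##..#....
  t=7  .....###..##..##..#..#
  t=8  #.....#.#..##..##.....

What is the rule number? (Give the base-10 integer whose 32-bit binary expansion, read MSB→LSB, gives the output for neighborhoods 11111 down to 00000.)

3794991364

  [31] ##### => #  t=0,i=5
  [30] ####. => #  t=0,i=8
  [29] ###.# => #  t=0,i=9
  [28] ###.. => .  t=0,i=13
  [27] ##.## => .  t=0,i=10
  [26] ##.#. => .  t=0,i=20
  [25] ##..# => #  t=0,i=14
  [24] ##... => .  t=5,i=18
  [23] #.### => .  t=0,i=11
  [22] #.##. => .  t=0,i=18
  [21] #.#.# => #  t=1,i=19
  [20] #.#.. => #  t=0,i=21
  [19] #..## => .  t=1,i=3
  [18] #..#. => .  t=0,i=15
  [17] #...# => #  t=0,i=1
  [16] #.... => .  t=2,i=16
  [15] .#### => #  t=0,i=4
  [14] .###. => #  t=0,i=12
  [13] .##.# => #  t=0,i=19
  [12] .##.. => #  t=4,i=8
  [11] .#.## => #  t=0,i=17
  [10] .#.#. => .  t=1,i=13
  [9] .#..# => .  t=1,i=15
  [8] .#... => #  t=0,i=0
  [7] ..### => .  t=0,i=3
  [6] ..##. => .  t=2,i=19
  [5] ..#.# => .  t=0,i=16
  [4] ..#.. => .  t=2,i=14
  [3] ...## => .  t=0,i=2
  [2] ...#. => #  t=2,i=13
  [1] ....# => .  t=2,i=17
  [0] ..... => .  t=5,i=20
  bits 11100010001100101111100100000100 = 3794991364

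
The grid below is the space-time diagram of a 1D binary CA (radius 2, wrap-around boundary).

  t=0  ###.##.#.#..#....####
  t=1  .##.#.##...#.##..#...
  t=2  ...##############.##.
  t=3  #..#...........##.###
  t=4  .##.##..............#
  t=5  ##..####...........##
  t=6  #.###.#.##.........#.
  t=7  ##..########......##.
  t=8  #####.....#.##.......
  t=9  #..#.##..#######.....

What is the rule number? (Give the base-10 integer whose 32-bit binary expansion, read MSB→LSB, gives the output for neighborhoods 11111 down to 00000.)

1735334308

  #####|.  b31=0 t=0,i=0
  ####.|#  b30=1 t=0,i=1
  ###.#|#  b29=1 t=0,i=2
  ###..|.  b28=0 t=3,i=0
  ##.##|.  b27=0 t=0,i=3
  ##.#.|#  b26=1 t=0,i=6
  ##..#|#  b25=1 t=1,i=15
  ##...|#  b24=1 t=1,i=8
  #.###|.  b23=0 t=3,i=18
  #.##.|#  b22=1 t=0,i=4
  #.#.#|#  b21=1 t=0,i=7
  #.#..|.  b20=0 t=0,i=9
  #..##|#  b19=1 t=5,i=3
  #..#.|#  b18=1 t=0,i=11
  #...#|#  b17=1 t=1,i=9
  #....|#  b16=1 t=0,i=14
  .####|.  b15=0 t=0,i=18
  .###.|.  b14=0 t=6,i=3
  .##.#|.  b13=0 t=0,i=5
  .##..|#  b12=1 t=1,i=7
  .#.##|#  b11=1 t=1,i=5
  .#.#.|.  b10=0 t=0,i=8
  .#..#|.  b9=0 t=0,i=10
  .#...|#  b8=1 t=0,i=13
  ..###|#  b7=1 t=0,i=17
  ..##.|.  b6=0 t=1,i=1
  ..#.#|#  b5=1 t=1,i=11
  ..#..|.  b4=0 t=0,i=12
  ...##|.  b3=0 t=0,i=16
  ...#.|#  b2=1 t=1,i=10
  ....#|.  b1=0 t=0,i=15
  .....|.  b0=0 t=3,i=6
  bits 01100111011011110001100110100100 = 1735334308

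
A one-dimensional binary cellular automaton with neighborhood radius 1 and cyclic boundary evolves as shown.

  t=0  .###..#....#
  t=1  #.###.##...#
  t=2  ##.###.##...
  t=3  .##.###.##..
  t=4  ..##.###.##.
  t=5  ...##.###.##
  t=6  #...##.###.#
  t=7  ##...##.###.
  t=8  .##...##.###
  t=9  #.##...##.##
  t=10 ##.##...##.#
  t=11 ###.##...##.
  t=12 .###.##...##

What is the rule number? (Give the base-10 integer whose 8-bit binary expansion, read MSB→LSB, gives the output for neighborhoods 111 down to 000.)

244

  [7] ### => #  t=0,i=2
  [6] ##. => #  t=0,i=3
  [5] #.# => #  t=0,i=0
  [4] #.. => #  t=0,i=4
  [3] .## => .  t=0,i=1
  [2] .#. => #  t=0,i=6
  [1] ..# => .  t=0,i=5
  [0] ... => .  t=0,i=8
  bits 11110100 = 244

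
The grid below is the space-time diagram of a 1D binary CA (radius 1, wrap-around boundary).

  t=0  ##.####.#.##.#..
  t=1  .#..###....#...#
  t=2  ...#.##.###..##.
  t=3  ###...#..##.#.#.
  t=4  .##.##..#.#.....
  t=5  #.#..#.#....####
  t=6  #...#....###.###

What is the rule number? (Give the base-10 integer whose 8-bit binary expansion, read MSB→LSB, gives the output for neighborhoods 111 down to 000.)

  ### -> #   bit 7 = 1  t=0,i=4
  ##. -> #   bit 6 = 1  t=0,i=1
  #.# -> .   bit 5 = 0  t=0,i=2
  #.. -> .   bit 4 = 0  t=0,i=14
  .## -> .   bit 3 = 0  t=0,i=0
  .#. -> .   bit 2 = 0  t=0,i=8
  ..# -> #   bit 1 = 1  t=0,i=15
  ... -> #   bit 0 = 1  t=1,i=8
  bits 11000011 = 195

195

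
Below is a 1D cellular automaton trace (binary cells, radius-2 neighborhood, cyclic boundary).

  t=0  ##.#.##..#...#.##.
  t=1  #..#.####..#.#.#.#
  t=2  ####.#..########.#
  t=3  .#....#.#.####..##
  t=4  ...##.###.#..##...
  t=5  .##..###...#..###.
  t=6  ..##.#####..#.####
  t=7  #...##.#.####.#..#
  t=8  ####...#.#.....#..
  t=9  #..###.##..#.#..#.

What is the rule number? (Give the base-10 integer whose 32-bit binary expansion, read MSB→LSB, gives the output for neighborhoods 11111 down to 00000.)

  [31] ##### => #  t=2,i=1
  [30] ####. => .  t=1,i=7
  [29] ###.# => .  t=2,i=3
  [28] ###.. => #  t=1,i=8
  [27] ##.## => #  t=0,i=17
  [26] ##.#. => .  t=0,i=2
  [25] ##..# => #  t=0,i=7
  [24] ##... => #  t=4,i=15
  [23] #.### => #  t=1,i=5
  [22] #.##. => #  t=0,i=0
  [21] #.#.# => #  t=0,i=3
  [20] #.#.. => .  t=2,i=5
  [19] #..## => .  t=2,i=7
  [18] #..#. => #  t=0,i=8
  [17] #...# => #  t=0,i=11
  [16] #.... => #  t=3,i=3
  [15] .#### => .  t=1,i=6
  [14] .###. => #  t=4,i=7
  [13] .##.# => .  t=0,i=1
  [12] .##.. => #  t=0,i=6
  [11] .#.## => .  t=0,i=4
  [10] .#.#. => #  t=1,i=12
  [9] .#..# => #  t=2,i=6
  [8] .#... => .  t=0,i=10
  [7] ..### => #  t=2,i=8
  [6] ..##. => .  t=3,i=16
  [5] ..#.# => #  t=0,i=13
  [4] ..#.. => .  t=0,i=9
  [3] ...## => #  t=4,i=2
  [2] ...#. => .  t=0,i=12
  [1] ....# => #  t=3,i=4
  [0] ..... => .  t=4,i=0
  bits 10011011111001110101011010101010 = 2615629482

2615629482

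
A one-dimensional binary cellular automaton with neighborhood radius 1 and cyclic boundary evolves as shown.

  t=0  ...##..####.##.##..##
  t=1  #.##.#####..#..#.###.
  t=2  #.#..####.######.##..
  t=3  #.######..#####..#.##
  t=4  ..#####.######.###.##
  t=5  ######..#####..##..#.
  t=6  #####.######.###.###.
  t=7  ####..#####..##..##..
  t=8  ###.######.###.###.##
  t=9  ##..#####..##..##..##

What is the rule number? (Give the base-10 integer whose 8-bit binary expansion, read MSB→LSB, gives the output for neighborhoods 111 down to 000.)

158

  nb ###: next=#  (t=0,i=8, bit7=1)
  nb ##.: next=.  (t=0,i=4, bit6=0)
  nb #.#: next=.  (t=0,i=11, bit5=0)
  nb #..: next=#  (t=0,i=0, bit4=1)
  nb .##: next=#  (t=0,i=3, bit3=1)
  nb .#.: next=#  (t=1,i=0, bit2=1)
  nb ..#: next=#  (t=0,i=2, bit1=1)
  nb ...: next=.  (t=0,i=1, bit0=0)
  bits 10011110 = 158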